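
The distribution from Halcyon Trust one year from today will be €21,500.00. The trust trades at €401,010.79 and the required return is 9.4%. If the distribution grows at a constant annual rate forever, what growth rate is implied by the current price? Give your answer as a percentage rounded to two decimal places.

4.04%

P = D₁/(r−g) ⇒ g = r − D₁/P = 0.094 − €21,500.00/€401,010.79 = 0.040385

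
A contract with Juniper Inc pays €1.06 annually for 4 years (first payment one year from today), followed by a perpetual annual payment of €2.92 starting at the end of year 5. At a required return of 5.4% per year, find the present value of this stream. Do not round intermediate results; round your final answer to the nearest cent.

€47.54

PV of 4-year annuity: €1.06 × [1 − (1+0.054)^−4] / 0.054 = 3.72404
Perpetuity value at year 4: €2.92 / 0.054 = 54.07407
PV of perpetuity: 54.07407 / (1+0.054)^4 = 43.81539
Total PV = 3.72404 + 43.81539 = 47.53943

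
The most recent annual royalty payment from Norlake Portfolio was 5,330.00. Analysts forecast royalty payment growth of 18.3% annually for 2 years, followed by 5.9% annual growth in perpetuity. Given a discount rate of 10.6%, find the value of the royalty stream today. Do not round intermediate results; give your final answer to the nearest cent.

D_1 = 6305.39000
D_2 = 7459.27637
Terminal value at year 2: TV = D_2×(1+g_2)/(r−g_2) = 7899.37368/0.047 = 168071.78034
P_0 = D_1/(1+r)^1 + D_2/(1+r)^2 + TV/(1+r)^2
    = 5701.07595 + 6097.98630 + 137399.30834 = 149198.37059

149198.37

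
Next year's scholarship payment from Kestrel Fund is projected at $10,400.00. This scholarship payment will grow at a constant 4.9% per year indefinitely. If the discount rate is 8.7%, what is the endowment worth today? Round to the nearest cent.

$273684.21

Growing perpetuity: P = D₁ / (r − g) = $10,400.0000 / (0.087 − 0.049) = $273,684.21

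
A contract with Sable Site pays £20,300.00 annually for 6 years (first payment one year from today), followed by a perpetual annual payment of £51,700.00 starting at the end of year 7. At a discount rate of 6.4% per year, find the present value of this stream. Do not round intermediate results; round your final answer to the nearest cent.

£655330.11

PV of 6-year annuity: £20,300.00 × [1 − (1+0.064)^−6] / 0.064 = 98579.37658
Perpetuity value at year 6: £51,700.00 / 0.064 = 807812.50000
PV of perpetuity: 807812.50000 / (1+0.064)^6 = 556750.73796
Total PV = 98579.37658 + 556750.73796 = 655330.11455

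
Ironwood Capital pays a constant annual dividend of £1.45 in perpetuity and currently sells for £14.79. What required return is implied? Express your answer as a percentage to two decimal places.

P = C/r ⇒ r = C/P = £1.45/£14.79 = 0.098039

9.80%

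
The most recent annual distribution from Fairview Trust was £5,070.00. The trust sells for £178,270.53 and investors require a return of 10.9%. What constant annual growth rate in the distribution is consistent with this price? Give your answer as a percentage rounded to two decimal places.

7.83%

P = D₀(1+g)/(r−g) ⇒ P(r−g) = D₀(1+g) ⇒ g(P+D₀) = P·r − D₀
g = (P·r − D₀)/(P + D₀) = (£178,270.53×0.109 − £5,070.00) / (£178,270.53 + £5,070.00) = 0.078332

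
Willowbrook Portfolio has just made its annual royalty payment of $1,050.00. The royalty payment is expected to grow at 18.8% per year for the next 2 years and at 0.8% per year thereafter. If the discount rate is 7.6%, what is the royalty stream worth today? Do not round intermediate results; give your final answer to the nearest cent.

D_1 = 1247.40000
D_2 = 1481.91120
Terminal value at year 2: TV = D_2×(1+g_2)/(r−g_2) = 1493.76649/0.068 = 21967.15426
P_0 = D_1/(1+r)^1 + D_2/(1+r)^2 + TV/(1+r)^2
    = 1159.29368 + 1279.96365 + 18973.57888 = 21412.83621

$21412.84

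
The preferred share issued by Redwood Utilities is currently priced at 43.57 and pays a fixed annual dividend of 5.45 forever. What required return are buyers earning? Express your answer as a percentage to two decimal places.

12.51%

P = C/r ⇒ r = C/P = 5.45/43.57 = 0.125086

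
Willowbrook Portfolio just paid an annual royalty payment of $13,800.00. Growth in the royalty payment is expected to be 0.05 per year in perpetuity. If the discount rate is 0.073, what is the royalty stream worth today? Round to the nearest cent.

D₁ = D₀ × (1 + g) = $13,800.00 × 1.05 = $14,490.0000
Growing perpetuity: P = D₁ / (r − g) = $14,490.0000 / (0.073 − 0.05) = $630,000.00

$630000.00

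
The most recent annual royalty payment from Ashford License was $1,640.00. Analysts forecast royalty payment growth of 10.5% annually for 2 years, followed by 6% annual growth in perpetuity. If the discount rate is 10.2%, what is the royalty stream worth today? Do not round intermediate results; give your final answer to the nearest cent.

D_1 = 1812.20000
D_2 = 2002.48100
Terminal value at year 2: TV = D_2×(1+g_2)/(r−g_2) = 2122.62986/0.042 = 50538.80619
P_0 = D_1/(1+r)^1 + D_2/(1+r)^2 + TV/(1+r)^2
    = 1644.46461 + 1648.94137 + 41616.13943 = 44909.54542

$44909.55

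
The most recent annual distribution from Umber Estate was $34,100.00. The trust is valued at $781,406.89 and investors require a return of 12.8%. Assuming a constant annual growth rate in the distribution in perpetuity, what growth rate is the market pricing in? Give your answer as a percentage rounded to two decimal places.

8.08%

P = D₀(1+g)/(r−g) ⇒ P(r−g) = D₀(1+g) ⇒ g(P+D₀) = P·r − D₀
g = (P·r − D₀)/(P + D₀) = ($781,406.89×0.128 − $34,100.00) / ($781,406.89 + $34,100.00) = 0.080833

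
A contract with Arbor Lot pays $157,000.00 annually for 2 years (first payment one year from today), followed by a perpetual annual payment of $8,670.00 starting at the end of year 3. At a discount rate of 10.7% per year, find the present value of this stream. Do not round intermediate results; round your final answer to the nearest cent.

PV of 2-year annuity: $157,000.00 × [1 − (1+0.107)^−2] / 0.107 = 269941.05834
Perpetuity value at year 2: $8,670.00 / 0.107 = 81028.03738
PV of perpetuity: 81028.03738 / (1+0.107)^2 = 66121.10123
Total PV = 269941.05834 + 66121.10123 = 336062.15957

$336062.16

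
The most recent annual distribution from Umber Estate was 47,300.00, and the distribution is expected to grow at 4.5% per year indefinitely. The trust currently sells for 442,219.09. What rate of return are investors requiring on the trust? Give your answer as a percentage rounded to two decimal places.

D₁ = 47,300.00 × 1.045 = 49,428.5000
P = D₁/(r − g) ⇒ r = D₁/P + g = 49,428.5000/442,219.09 + 0.045 = 0.111774 + 0.045 = 0.156774

15.68%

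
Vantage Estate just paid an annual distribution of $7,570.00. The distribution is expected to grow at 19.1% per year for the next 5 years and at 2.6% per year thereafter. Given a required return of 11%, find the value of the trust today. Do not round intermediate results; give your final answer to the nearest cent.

$178482.31

D_1 = 9015.87000
D_2 = 10737.90117
D_3 = 12788.84029
D_4 = 15231.50879
D_5 = 18140.72697
Terminal value at year 5: TV = D_5×(1+g_2)/(r−g_2) = 18612.38587/0.084 = 221576.02226
P_0 = D_1/(1+r)^1 + D_2/(1+r)^2 + D_3/(1+r)^3 + D_4/(1+r)^4 + D_5/(1+r)^5 + TV/(1+r)^5
    = 8122.40541 + 8715.12148 + 9351.08980 + 10033.46662 + 10765.63851 + 131494.58467 = 178482.30649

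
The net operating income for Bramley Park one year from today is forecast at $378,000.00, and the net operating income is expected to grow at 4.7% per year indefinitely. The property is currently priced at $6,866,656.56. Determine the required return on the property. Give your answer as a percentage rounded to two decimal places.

P = D₁/(r − g) ⇒ r = D₁/P + g = $378,000.0000/$6,866,656.56 + 0.047 = 0.055049 + 0.047 = 0.102049

10.20%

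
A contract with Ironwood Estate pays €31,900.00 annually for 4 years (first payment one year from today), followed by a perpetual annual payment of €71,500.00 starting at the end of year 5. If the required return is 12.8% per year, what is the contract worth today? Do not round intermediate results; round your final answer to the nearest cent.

PV of 4-year annuity: €31,900.00 × [1 − (1+0.128)^−4] / 0.128 = 95281.29054
Perpetuity value at year 4: €71,500.00 / 0.128 = 558593.75000
PV of perpetuity: 558593.75000 / (1+0.128)^4 = 345032.23673
Total PV = 95281.29054 + 345032.23673 = 440313.52727

€440313.53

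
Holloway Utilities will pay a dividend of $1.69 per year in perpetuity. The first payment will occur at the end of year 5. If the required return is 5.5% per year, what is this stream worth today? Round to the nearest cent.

$24.80

Value at end of year 4: C / r = $1.69 / 0.055 = $30.7273
Discount to today: PV = $30.7273 / (1 + 0.055)^4 = $30.7273 / 1.238825 = $24.80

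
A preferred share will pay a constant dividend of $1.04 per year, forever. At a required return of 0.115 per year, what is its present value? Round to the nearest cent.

$9.04

Level perpetuity: PV = C / r = $1.04 / 0.115 = $9.04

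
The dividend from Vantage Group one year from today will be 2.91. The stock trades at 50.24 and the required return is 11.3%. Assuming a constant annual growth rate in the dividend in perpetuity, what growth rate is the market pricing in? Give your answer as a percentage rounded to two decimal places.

P = D₁/(r−g) ⇒ g = r − D₁/P = 0.113 − 2.91/50.24 = 0.055078

5.51%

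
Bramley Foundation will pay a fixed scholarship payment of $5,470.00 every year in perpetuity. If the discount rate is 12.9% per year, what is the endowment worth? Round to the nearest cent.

$42403.10

Level perpetuity: PV = C / r = $5,470.00 / 0.129 = $42,403.10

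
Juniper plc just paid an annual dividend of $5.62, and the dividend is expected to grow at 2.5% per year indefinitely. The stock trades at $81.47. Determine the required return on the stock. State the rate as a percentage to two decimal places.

D₁ = $5.62 × 1.025 = $5.7605
P = D₁/(r − g) ⇒ r = D₁/P + g = $5.7605/$81.47 + 0.025 = 0.070707 + 0.025 = 0.095707

9.57%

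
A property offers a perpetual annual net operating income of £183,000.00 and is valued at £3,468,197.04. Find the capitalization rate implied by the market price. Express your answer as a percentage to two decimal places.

P = C/r ⇒ r = C/P = £183,000.00/£3,468,197.04 = 0.052765

5.28%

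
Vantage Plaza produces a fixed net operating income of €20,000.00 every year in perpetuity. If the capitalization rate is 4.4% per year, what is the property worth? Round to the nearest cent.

€454545.45

Level perpetuity: PV = C / r = €20,000.00 / 0.044 = €454,545.45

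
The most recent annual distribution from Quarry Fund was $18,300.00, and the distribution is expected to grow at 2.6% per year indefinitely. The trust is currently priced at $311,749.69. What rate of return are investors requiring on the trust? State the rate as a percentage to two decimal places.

D₁ = $18,300.00 × 1.026 = $18,775.8000
P = D₁/(r − g) ⇒ r = D₁/P + g = $18,775.8000/$311,749.69 + 0.026 = 0.060227 + 0.026 = 0.086227

8.62%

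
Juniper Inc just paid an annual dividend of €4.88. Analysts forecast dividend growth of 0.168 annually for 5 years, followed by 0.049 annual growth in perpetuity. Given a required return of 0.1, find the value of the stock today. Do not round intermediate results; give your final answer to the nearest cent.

€164.80

D_1 = 5.69984
D_2 = 6.65741
D_3 = 7.77586
D_4 = 9.08220
D_5 = 10.60801
Terminal value at year 5: TV = D_5×(1+g_2)/(r−g_2) = 11.12781/0.051 = 218.19226
P_0 = D_1/(1+r)^1 + D_2/(1+r)^2 + D_3/(1+r)^3 + D_4/(1+r)^4 + D_5/(1+r)^5 + TV/(1+r)^5
    = 5.18167 + 5.50199 + 5.84212 + 6.20327 + 6.58674 + 135.48023 = 164.79602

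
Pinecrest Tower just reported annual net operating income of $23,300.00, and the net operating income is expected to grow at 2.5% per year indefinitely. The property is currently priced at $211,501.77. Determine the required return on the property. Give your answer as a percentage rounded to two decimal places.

13.79%

D₁ = $23,300.00 × 1.025 = $23,882.5000
P = D₁/(r − g) ⇒ r = D₁/P + g = $23,882.5000/$211,501.77 + 0.025 = 0.112919 + 0.025 = 0.137919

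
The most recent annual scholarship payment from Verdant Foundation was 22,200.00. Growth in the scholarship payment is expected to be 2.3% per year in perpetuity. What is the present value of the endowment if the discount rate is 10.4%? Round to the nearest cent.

D₁ = D₀ × (1 + g) = 22,200.00 × 1.023 = 22,710.6000
Growing perpetuity: P = D₁ / (r − g) = 22,710.6000 / (0.104 − 0.023) = 280,377.78

280377.78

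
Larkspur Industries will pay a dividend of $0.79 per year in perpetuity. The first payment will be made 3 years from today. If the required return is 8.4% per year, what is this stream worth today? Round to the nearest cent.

$8.00

Value at end of year 2: C / r = $0.79 / 0.084 = $9.4048
Discount to today: PV = $9.4048 / (1 + 0.084)^2 = $9.4048 / 1.175056 = $8.00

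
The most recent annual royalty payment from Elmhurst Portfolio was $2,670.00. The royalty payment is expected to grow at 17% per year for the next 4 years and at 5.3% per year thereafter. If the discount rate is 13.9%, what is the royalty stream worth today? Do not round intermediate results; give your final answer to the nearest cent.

D_1 = 3123.90000
D_2 = 3654.96300
D_3 = 4276.30671
D_4 = 5003.27885
Terminal value at year 4: TV = D_4×(1+g_2)/(r−g_2) = 5268.45263/0.086 = 61261.07709
P_0 = D_1/(1+r)^1 + D_2/(1+r)^2 + D_3/(1+r)^3 + D_4/(1+r)^4 + TV/(1+r)^4
    = 2742.66901 + 2817.31584 + 2893.99432 + 2972.75975 + 36399.02344 = 47825.76235

$47825.76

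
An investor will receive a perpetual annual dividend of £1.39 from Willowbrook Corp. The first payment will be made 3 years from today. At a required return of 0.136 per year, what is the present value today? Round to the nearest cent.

Value at end of year 2: C / r = £1.39 / 0.136 = £10.2206
Discount to today: PV = £10.2206 / (1 + 0.136)^2 = £10.2206 / 1.290496 = £7.92

£7.92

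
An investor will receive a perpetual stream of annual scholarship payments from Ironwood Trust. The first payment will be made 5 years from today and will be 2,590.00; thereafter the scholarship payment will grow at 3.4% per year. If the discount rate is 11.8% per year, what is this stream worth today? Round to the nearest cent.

19735.73

Value at end of year 4: C₁ / (r − g) = 2,590.00 / (0.118 − 0.034) = 30,833.3333
Discount to today: PV = 30,833.3333 / (1 + 0.118)^4 = 30,833.3333 / 1.562310 = 19,735.73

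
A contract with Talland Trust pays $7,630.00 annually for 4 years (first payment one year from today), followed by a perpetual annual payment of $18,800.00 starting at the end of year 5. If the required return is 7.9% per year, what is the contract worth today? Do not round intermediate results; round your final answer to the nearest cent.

$200895.73

PV of 4-year annuity: $7,630.00 × [1 − (1+0.079)^−4] / 0.079 = 25327.88168
Perpetuity value at year 4: $18,800.00 / 0.079 = 237974.68354
PV of perpetuity: 237974.68354 / (1+0.079)^4 = 175567.84532
Total PV = 25327.88168 + 175567.84532 = 200895.72701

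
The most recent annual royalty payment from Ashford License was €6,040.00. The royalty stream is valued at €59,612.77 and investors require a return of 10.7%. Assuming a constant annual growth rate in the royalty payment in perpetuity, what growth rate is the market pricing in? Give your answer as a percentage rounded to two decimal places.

P = D₀(1+g)/(r−g) ⇒ P(r−g) = D₀(1+g) ⇒ g(P+D₀) = P·r − D₀
g = (P·r − D₀)/(P + D₀) = (€59,612.77×0.107 − €6,040.00) / (€59,612.77 + €6,040.00) = 0.005157

0.52%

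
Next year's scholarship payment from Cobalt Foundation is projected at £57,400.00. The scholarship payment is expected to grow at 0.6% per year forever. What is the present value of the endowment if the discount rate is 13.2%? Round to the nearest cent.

£455555.56

Growing perpetuity: P = D₁ / (r − g) = £57,400.0000 / (0.132 − 0.006) = £455,555.56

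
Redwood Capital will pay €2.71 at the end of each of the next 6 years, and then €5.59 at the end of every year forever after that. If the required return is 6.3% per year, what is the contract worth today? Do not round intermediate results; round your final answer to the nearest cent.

PV of 6-year annuity: €2.71 × [1 − (1+0.063)^−6] / 0.063 = 13.20126
Perpetuity value at year 6: €5.59 / 0.063 = 88.73016
PV of perpetuity: 88.73016 / (1+0.063)^6 = 61.49951
Total PV = 13.20126 + 61.49951 = 74.70077

€74.70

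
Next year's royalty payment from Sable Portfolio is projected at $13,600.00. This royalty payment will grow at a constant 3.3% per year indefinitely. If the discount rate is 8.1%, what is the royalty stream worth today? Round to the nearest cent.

$283333.33

Growing perpetuity: P = D₁ / (r − g) = $13,600.0000 / (0.081 − 0.033) = $283,333.33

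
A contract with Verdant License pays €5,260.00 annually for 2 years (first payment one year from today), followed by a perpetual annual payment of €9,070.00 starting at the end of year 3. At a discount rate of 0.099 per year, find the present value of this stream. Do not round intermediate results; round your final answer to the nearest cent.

€84994.88

PV of 2-year annuity: €5,260.00 × [1 − (1+0.099)^−2] / 0.099 = 9141.19131
Perpetuity value at year 2: €9,070.00 / 0.099 = 91616.16162
PV of perpetuity: 91616.16162 / (1+0.099)^2 = 75853.68916
Total PV = 9141.19131 + 75853.68916 = 84994.88046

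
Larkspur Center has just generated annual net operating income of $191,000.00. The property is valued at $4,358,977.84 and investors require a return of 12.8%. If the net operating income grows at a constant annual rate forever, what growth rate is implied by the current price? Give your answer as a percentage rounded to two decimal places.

8.06%

P = D₀(1+g)/(r−g) ⇒ P(r−g) = D₀(1+g) ⇒ g(P+D₀) = P·r − D₀
g = (P·r − D₀)/(P + D₀) = ($4,358,977.84×0.128 − $191,000.00) / ($4,358,977.84 + $191,000.00) = 0.080649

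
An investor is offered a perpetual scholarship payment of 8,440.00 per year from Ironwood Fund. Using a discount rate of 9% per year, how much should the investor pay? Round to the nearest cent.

Level perpetuity: PV = C / r = 8,440.00 / 0.09 = 93,777.78

93777.78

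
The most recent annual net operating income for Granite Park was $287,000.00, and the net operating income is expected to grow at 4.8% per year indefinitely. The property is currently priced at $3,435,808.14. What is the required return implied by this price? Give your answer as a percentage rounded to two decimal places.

D₁ = $287,000.00 × 1.048 = $300,776.0000
P = D₁/(r − g) ⇒ r = D₁/P + g = $300,776.0000/$3,435,808.14 + 0.048 = 0.087542 + 0.048 = 0.135542

13.55%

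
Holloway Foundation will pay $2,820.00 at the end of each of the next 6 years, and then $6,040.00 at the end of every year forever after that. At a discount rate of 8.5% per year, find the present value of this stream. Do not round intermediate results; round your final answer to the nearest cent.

$56396.27

PV of 6-year annuity: $2,820.00 × [1 − (1+0.085)^−6] / 0.085 = 12841.11582
Perpetuity value at year 6: $6,040.00 / 0.085 = 71058.82353
PV of perpetuity: 71058.82353 / (1+0.085)^6 = 43555.15703
Total PV = 12841.11582 + 43555.15703 = 56396.27284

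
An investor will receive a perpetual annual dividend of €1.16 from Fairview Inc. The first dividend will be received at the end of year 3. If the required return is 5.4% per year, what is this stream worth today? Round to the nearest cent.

€19.34

Value at end of year 2: C / r = €1.16 / 0.054 = €21.4815
Discount to today: PV = €21.4815 / (1 + 0.054)^2 = €21.4815 / 1.110916 = €19.34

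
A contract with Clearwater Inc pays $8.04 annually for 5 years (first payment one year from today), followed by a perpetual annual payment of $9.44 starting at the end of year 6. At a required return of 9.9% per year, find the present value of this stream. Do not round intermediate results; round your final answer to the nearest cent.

PV of 5-year annuity: $8.04 × [1 − (1+0.099)^−5] / 0.099 = 30.55595
Perpetuity value at year 5: $9.44 / 0.099 = 95.35354
PV of perpetuity: 95.35354 / (1+0.099)^5 = 59.47690
Total PV = 30.55595 + 59.47690 = 90.03285

$90.03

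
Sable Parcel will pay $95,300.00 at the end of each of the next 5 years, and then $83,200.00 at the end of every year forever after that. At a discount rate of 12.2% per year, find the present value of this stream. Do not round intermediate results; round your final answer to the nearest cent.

$725369.76

PV of 5-year annuity: $95,300.00 × [1 − (1+0.122)^−5] / 0.122 = 341839.87143
Perpetuity value at year 5: $83,200.00 / 0.122 = 681967.21311
PV of perpetuity: 681967.21311 / (1+0.122)^5 = 383529.88570
Total PV = 341839.87143 + 383529.88570 = 725369.75713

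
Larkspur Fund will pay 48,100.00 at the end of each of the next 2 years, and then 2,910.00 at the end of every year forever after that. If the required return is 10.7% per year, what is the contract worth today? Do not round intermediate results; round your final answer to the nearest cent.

PV of 2-year annuity: 48,100.00 × [1 − (1+0.107)^−2] / 0.107 = 82701.68730
Perpetuity value at year 2: 2,910.00 / 0.107 = 27196.26168
PV of perpetuity: 27196.26168 / (1+0.107)^2 = 22192.89557
Total PV = 82701.68730 + 22192.89557 = 104894.58287

104894.58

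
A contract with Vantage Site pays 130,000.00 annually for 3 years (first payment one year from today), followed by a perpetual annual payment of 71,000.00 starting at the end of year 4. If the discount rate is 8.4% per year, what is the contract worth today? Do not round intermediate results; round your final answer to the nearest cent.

PV of 3-year annuity: 130,000.00 × [1 − (1+0.084)^−3] / 0.084 = 332619.21071
Perpetuity value at year 3: 71,000.00 / 0.084 = 845238.09524
PV of perpetuity: 845238.09524 / (1+0.084)^3 = 663576.83400
Total PV = 332619.21071 + 663576.83400 = 996196.04471

996196.04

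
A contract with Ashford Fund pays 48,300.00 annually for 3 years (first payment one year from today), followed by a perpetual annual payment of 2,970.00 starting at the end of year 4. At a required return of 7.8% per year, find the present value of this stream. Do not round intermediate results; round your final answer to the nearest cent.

PV of 3-year annuity: 48,300.00 × [1 − (1+0.078)^−3] / 0.078 = 124924.35556
Perpetuity value at year 3: 2,970.00 / 0.078 = 38076.92308
PV of perpetuity: 38076.92308 / (1+0.078)^3 = 30395.23910
Total PV = 124924.35556 + 30395.23910 = 155319.59466

155319.59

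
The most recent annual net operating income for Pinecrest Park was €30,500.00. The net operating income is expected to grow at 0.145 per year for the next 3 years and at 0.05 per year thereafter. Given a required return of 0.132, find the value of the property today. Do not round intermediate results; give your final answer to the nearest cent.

D_1 = 34922.50000
D_2 = 39986.26250
D_3 = 45784.27056
Terminal value at year 3: TV = D_3×(1+g_2)/(r−g_2) = 48073.48409/0.082 = 586262.00111
P_0 = D_1/(1+r)^1 + D_2/(1+r)^2 + D_3/(1+r)^3 + TV/(1+r)^3
    = 30850.26502 + 31204.55251 + 31562.90868 + 404159.19654 = 497776.92275

€497776.92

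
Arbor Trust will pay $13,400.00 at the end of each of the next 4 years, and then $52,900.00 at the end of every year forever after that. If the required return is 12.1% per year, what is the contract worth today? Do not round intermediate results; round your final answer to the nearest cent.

PV of 4-year annuity: $13,400.00 × [1 − (1+0.121)^−4] / 0.121 = 40614.90960
Perpetuity value at year 4: $52,900.00 / 0.121 = 437190.08264
PV of perpetuity: 437190.08264 / (1+0.121)^4 = 276852.11864
Total PV = 40614.90960 + 276852.11864 = 317467.02823

$317467.03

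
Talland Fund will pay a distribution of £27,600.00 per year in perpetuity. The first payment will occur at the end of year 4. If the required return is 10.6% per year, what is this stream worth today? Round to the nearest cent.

Value at end of year 3: C / r = £27,600.00 / 0.106 = £260,377.3585
Discount to today: PV = £260,377.3585 / (1 + 0.106)^3 = £260,377.3585 / 1.352899 = £192,458.83

£192458.83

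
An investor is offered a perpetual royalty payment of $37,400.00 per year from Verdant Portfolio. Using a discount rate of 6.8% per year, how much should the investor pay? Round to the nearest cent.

Level perpetuity: PV = C / r = $37,400.00 / 0.068 = $550,000.00

$550000.00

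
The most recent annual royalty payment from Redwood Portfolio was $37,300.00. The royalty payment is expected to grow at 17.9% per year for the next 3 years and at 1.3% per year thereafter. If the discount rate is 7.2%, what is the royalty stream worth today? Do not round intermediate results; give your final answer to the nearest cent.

D_1 = 43976.70000
D_2 = 51848.52930
D_3 = 61129.41604
Terminal value at year 3: TV = D_3×(1+g_2)/(r−g_2) = 61924.09845/0.059 = 1049560.99073
P_0 = D_1/(1+r)^1 + D_2/(1+r)^2 + D_3/(1+r)^3 + TV/(1+r)^3
    = 41023.04104 + 45117.69160 + 49621.04328 + 851968.08202 = 987729.85794

$987729.86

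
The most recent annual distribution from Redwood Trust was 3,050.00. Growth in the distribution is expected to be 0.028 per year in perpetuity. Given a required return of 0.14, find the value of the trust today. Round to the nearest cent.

D₁ = D₀ × (1 + g) = 3,050.00 × 1.028 = 3,135.4000
Growing perpetuity: P = D₁ / (r − g) = 3,135.4000 / (0.14 − 0.028) = 27,994.64

27994.64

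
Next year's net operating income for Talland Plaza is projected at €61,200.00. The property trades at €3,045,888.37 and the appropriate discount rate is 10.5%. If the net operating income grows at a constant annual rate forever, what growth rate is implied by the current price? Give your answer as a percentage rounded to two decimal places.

8.49%

P = D₁/(r−g) ⇒ g = r − D₁/P = 0.105 − €61,200.00/€3,045,888.37 = 0.084907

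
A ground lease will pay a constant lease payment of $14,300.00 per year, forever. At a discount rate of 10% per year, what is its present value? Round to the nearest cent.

Level perpetuity: PV = C / r = $14,300.00 / 0.1 = $143,000.00

$143000.00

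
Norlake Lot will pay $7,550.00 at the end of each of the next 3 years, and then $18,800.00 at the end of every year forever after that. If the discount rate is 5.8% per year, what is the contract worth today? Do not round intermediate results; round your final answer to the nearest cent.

PV of 3-year annuity: $7,550.00 × [1 − (1+0.058)^−3] / 0.058 = 20256.15069
Perpetuity value at year 3: $18,800.00 / 0.058 = 324137.93103
PV of perpetuity: 324137.93103 / (1+0.058)^3 = 273698.77435
Total PV = 20256.15069 + 273698.77435 = 293954.92504

$293954.93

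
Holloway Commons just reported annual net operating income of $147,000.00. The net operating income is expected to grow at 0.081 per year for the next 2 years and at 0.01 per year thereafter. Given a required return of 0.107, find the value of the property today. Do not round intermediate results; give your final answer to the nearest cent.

$1743287.29

D_1 = 158907.00000
D_2 = 171778.46700
Terminal value at year 2: TV = D_2×(1+g_2)/(r−g_2) = 173496.25167/0.097 = 1788621.15124
P_0 = D_1/(1+r)^1 + D_2/(1+r)^2 + TV/(1+r)^2
    = 143547.42547 + 140175.94123 + 1459563.92411 = 1743287.29081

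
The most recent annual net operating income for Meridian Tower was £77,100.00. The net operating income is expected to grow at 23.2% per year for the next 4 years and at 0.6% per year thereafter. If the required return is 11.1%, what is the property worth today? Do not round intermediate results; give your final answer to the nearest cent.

£1519015.39

D_1 = 94987.20000
D_2 = 117024.23040
D_3 = 144173.85185
D_4 = 177622.18548
Terminal value at year 4: TV = D_4×(1+g_2)/(r−g_2) = 178687.91860/0.105 = 1701789.70091
P_0 = D_1/(1+r)^1 + D_2/(1+r)^2 + D_3/(1+r)^3 + D_4/(1+r)^4 + TV/(1+r)^4
    = 85497.02970 + 94808.58739 + 105134.27513 + 116584.54272 + 1116990.95213 = 1519015.38708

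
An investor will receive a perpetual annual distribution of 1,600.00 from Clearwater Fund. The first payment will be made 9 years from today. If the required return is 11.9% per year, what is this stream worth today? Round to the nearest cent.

Value at end of year 8: C / r = 1,600.00 / 0.119 = 13,445.3782
Discount to today: PV = 13,445.3782 / (1 + 0.119)^8 = 13,445.3782 / 2.458333 = 5,469.31

5469.31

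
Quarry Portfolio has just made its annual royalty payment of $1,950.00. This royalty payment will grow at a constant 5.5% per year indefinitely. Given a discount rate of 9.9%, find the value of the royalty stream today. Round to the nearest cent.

D₁ = D₀ × (1 + g) = $1,950.00 × 1.055 = $2,057.2500
Growing perpetuity: P = D₁ / (r − g) = $2,057.2500 / (0.099 − 0.055) = $46,755.68

$46755.68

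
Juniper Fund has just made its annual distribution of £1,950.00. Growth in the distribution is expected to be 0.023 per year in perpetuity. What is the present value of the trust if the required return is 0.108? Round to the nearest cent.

D₁ = D₀ × (1 + g) = £1,950.00 × 1.023 = £1,994.8500
Growing perpetuity: P = D₁ / (r − g) = £1,994.8500 / (0.108 − 0.023) = £23,468.82

£23468.82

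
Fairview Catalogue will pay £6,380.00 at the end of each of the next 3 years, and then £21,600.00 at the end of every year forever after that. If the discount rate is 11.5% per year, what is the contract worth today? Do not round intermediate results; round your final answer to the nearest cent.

£150953.82

PV of 3-year annuity: £6,380.00 × [1 − (1+0.115)^−3] / 0.115 = 15456.31168
Perpetuity value at year 3: £21,600.00 / 0.115 = 187826.08696
PV of perpetuity: 187826.08696 / (1+0.115)^3 = 135497.50821
Total PV = 15456.31168 + 135497.50821 = 150953.81990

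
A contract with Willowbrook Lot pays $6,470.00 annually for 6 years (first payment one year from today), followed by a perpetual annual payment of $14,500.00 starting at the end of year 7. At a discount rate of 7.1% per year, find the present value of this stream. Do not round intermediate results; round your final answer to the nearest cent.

$166067.91

PV of 6-year annuity: $6,470.00 × [1 − (1+0.071)^−6] / 0.071 = 30744.53628
Perpetuity value at year 6: $14,500.00 / 0.071 = 204225.35211
PV of perpetuity: 204225.35211 / (1+0.071)^6 = 135323.37745
Total PV = 30744.53628 + 135323.37745 = 166067.91373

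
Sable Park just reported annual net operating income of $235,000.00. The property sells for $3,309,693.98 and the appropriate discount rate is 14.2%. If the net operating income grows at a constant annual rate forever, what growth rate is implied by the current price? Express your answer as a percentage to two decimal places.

6.63%

P = D₀(1+g)/(r−g) ⇒ P(r−g) = D₀(1+g) ⇒ g(P+D₀) = P·r − D₀
g = (P·r − D₀)/(P + D₀) = ($3,309,693.98×0.142 − $235,000.00) / ($3,309,693.98 + $235,000.00) = 0.066290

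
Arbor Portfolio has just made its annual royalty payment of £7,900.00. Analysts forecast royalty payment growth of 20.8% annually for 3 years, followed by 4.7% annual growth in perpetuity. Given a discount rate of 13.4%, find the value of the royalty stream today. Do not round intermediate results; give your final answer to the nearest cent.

£141855.32

D_1 = 9543.20000
D_2 = 11528.18560
D_3 = 13926.04820
Terminal value at year 3: TV = D_3×(1+g_2)/(r−g_2) = 14580.57247/0.087 = 167592.78702
P_0 = D_1/(1+r)^1 + D_2/(1+r)^2 + D_3/(1+r)^3 + TV/(1+r)^3
    = 8415.52028 + 8964.68122 + 9549.67805 + 114925.43587 = 141855.31542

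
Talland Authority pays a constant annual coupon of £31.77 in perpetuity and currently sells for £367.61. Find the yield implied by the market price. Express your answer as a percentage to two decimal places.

P = C/r ⇒ r = C/P = £31.77/£367.61 = 0.086423

8.64%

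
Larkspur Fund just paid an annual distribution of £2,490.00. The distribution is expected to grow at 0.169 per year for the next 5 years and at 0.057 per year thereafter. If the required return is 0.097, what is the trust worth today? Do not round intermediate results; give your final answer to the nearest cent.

D_1 = 2910.81000
D_2 = 3402.73689
D_3 = 3977.79942
D_4 = 4650.04753
D_5 = 5435.90556
Terminal value at year 5: TV = D_5×(1+g_2)/(r−g_2) = 5745.75218/0.04 = 143643.80440
P_0 = D_1/(1+r)^1 + D_2/(1+r)^2 + D_3/(1+r)^3 + D_4/(1+r)^4 + D_5/(1+r)^5 + TV/(1+r)^5
    = 2653.42753 + 2827.58139 + 3013.16558 + 3210.93032 + 3421.67507 + 90417.76361 = 105544.54350

£105544.54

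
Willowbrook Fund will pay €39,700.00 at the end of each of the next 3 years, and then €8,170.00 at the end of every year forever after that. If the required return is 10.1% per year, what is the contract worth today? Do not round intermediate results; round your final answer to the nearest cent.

PV of 3-year annuity: €39,700.00 × [1 − (1+0.101)^−3] / 0.101 = 98554.47156
Perpetuity value at year 3: €8,170.00 / 0.101 = 80891.08911
PV of perpetuity: 80891.08911 / (1+0.101)^3 = 60609.22431
Total PV = 98554.47156 + 60609.22431 = 159163.69586

€159163.70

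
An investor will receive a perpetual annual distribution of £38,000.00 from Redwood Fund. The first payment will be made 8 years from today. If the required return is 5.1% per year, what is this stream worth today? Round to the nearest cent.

Value at end of year 7: C / r = £38,000.00 / 0.051 = £745,098.0392
Discount to today: PV = £745,098.0392 / (1 + 0.051)^7 = £745,098.0392 / 1.416508 = £526,010.49

£526010.49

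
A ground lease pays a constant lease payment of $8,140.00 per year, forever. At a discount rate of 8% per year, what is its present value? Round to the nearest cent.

Level perpetuity: PV = C / r = $8,140.00 / 0.08 = $101,750.00

$101750.00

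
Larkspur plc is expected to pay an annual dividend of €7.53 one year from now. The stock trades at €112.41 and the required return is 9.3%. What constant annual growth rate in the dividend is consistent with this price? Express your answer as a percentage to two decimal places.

2.60%

P = D₁/(r−g) ⇒ g = r − D₁/P = 0.093 − €7.53/€112.41 = 0.026013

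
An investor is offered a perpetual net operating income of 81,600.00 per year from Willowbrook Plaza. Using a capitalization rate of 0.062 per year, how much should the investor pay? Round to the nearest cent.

Level perpetuity: PV = C / r = 81,600.00 / 0.062 = 1,316,129.03

1316129.03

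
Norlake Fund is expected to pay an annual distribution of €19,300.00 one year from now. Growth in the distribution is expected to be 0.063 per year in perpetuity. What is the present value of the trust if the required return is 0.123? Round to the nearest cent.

€321666.67

Growing perpetuity: P = D₁ / (r − g) = €19,300.0000 / (0.123 − 0.063) = €321,666.67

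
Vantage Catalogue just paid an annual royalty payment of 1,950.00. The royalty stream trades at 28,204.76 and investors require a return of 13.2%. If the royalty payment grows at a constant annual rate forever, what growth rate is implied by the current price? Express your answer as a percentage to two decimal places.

P = D₀(1+g)/(r−g) ⇒ P(r−g) = D₀(1+g) ⇒ g(P+D₀) = P·r − D₀
g = (P·r − D₀)/(P + D₀) = (28,204.76×0.132 − 1,950.00) / (28,204.76 + 1,950.00) = 0.058798

5.88%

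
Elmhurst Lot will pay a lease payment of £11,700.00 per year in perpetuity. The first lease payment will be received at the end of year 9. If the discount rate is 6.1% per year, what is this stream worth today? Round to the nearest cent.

Value at end of year 8: C / r = £11,700.00 / 0.061 = £191,803.2787
Discount to today: PV = £191,803.2787 / (1 + 0.061)^8 = £191,803.2787 / 1.605917 = £119,435.37

£119435.37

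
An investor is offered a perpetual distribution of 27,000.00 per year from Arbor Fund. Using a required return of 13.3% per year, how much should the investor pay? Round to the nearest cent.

203007.52

Level perpetuity: PV = C / r = 27,000.00 / 0.133 = 203,007.52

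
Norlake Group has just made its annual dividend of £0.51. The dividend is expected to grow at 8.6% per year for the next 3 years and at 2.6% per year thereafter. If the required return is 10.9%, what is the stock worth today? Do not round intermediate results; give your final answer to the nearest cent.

D_1 = 0.55386
D_2 = 0.60149
D_3 = 0.65322
Terminal value at year 3: TV = D_3×(1+g_2)/(r−g_2) = 0.67020/0.083 = 8.07475
P_0 = D_1/(1+r)^1 + D_2/(1+r)^2 + D_3/(1+r)^3 + TV/(1+r)^3
    = 0.49942 + 0.48907 + 0.47892 + 5.92017 = 7.38758

£7.39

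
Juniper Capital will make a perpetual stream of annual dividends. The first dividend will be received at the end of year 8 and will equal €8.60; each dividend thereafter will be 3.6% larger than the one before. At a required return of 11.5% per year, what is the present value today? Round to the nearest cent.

Value at end of year 7: C₁ / (r − g) = €8.60 / (0.115 − 0.036) = €108.8608
Discount to today: PV = €108.8608 / (1 + 0.115)^7 = €108.8608 / 2.142516 = €50.81

€50.81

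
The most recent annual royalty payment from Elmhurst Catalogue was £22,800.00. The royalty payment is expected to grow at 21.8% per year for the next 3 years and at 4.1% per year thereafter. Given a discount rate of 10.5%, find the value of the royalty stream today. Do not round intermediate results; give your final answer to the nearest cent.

£580029.28

D_1 = 27770.40000
D_2 = 33824.34720
D_3 = 41198.05489
Terminal value at year 3: TV = D_3×(1+g_2)/(r−g_2) = 42887.17514/0.064 = 670112.11156
P_0 = D_1/(1+r)^1 + D_2/(1+r)^2 + D_3/(1+r)^3 + TV/(1+r)^3
    = 25131.58371 + 27701.60087 + 30534.43426 + 496661.65726 = 580029.27610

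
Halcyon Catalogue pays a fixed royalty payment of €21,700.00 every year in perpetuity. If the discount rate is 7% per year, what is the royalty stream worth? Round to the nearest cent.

Level perpetuity: PV = C / r = €21,700.00 / 0.07 = €310,000.00

€310000.00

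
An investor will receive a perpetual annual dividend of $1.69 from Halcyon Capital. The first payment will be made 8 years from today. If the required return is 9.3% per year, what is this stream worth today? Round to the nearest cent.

$9.75

Value at end of year 7: C / r = $1.69 / 0.093 = $18.1720
Discount to today: PV = $18.1720 / (1 + 0.093)^7 = $18.1720 / 1.863550 = $9.75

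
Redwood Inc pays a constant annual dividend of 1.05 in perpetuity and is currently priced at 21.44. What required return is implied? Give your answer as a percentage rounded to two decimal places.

P = C/r ⇒ r = C/P = 1.05/21.44 = 0.048974

4.90%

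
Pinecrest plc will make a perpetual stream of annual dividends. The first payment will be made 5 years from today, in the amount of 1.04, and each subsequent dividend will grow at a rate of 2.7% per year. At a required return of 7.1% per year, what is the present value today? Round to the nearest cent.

Value at end of year 4: C₁ / (r − g) = 1.04 / (0.071 − 0.027) = 23.6364
Discount to today: PV = 23.6364 / (1 + 0.071)^4 = 23.6364 / 1.315703 = 17.96

17.96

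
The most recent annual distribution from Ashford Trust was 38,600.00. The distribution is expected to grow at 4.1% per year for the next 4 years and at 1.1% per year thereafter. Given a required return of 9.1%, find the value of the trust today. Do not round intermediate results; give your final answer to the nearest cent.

541847.42

D_1 = 40182.60000
D_2 = 41830.08660
D_3 = 43545.12015
D_4 = 45330.47008
Terminal value at year 4: TV = D_4×(1+g_2)/(r−g_2) = 45829.10525/0.08 = 572863.81560
P_0 = D_1/(1+r)^1 + D_2/(1+r)^2 + D_3/(1+r)^3 + D_4/(1+r)^4 + TV/(1+r)^4
    = 36830.98075 + 35143.03480 + 33532.44658 + 31995.67085 + 404345.29032 = 541847.42330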